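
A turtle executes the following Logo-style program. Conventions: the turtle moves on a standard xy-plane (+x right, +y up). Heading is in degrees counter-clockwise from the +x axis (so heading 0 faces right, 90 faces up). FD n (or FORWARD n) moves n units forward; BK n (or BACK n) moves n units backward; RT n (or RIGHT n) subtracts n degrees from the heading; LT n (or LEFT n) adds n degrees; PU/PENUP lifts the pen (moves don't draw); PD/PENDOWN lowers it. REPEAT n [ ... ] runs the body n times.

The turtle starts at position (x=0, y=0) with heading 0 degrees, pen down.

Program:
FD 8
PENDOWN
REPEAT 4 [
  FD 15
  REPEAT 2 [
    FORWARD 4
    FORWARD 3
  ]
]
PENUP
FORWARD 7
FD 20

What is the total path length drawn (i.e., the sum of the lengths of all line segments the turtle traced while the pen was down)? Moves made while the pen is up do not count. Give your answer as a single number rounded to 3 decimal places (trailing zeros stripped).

Executing turtle program step by step:
Start: pos=(0,0), heading=0, pen down
FD 8: (0,0) -> (8,0) [heading=0, draw]
PD: pen down
REPEAT 4 [
  -- iteration 1/4 --
  FD 15: (8,0) -> (23,0) [heading=0, draw]
  REPEAT 2 [
    -- iteration 1/2 --
    FD 4: (23,0) -> (27,0) [heading=0, draw]
    FD 3: (27,0) -> (30,0) [heading=0, draw]
    -- iteration 2/2 --
    FD 4: (30,0) -> (34,0) [heading=0, draw]
    FD 3: (34,0) -> (37,0) [heading=0, draw]
  ]
  -- iteration 2/4 --
  FD 15: (37,0) -> (52,0) [heading=0, draw]
  REPEAT 2 [
    -- iteration 1/2 --
    FD 4: (52,0) -> (56,0) [heading=0, draw]
    FD 3: (56,0) -> (59,0) [heading=0, draw]
    -- iteration 2/2 --
    FD 4: (59,0) -> (63,0) [heading=0, draw]
    FD 3: (63,0) -> (66,0) [heading=0, draw]
  ]
  -- iteration 3/4 --
  FD 15: (66,0) -> (81,0) [heading=0, draw]
  REPEAT 2 [
    -- iteration 1/2 --
    FD 4: (81,0) -> (85,0) [heading=0, draw]
    FD 3: (85,0) -> (88,0) [heading=0, draw]
    -- iteration 2/2 --
    FD 4: (88,0) -> (92,0) [heading=0, draw]
    FD 3: (92,0) -> (95,0) [heading=0, draw]
  ]
  -- iteration 4/4 --
  FD 15: (95,0) -> (110,0) [heading=0, draw]
  REPEAT 2 [
    -- iteration 1/2 --
    FD 4: (110,0) -> (114,0) [heading=0, draw]
    FD 3: (114,0) -> (117,0) [heading=0, draw]
    -- iteration 2/2 --
    FD 4: (117,0) -> (121,0) [heading=0, draw]
    FD 3: (121,0) -> (124,0) [heading=0, draw]
  ]
]
PU: pen up
FD 7: (124,0) -> (131,0) [heading=0, move]
FD 20: (131,0) -> (151,0) [heading=0, move]
Final: pos=(151,0), heading=0, 21 segment(s) drawn

Segment lengths:
  seg 1: (0,0) -> (8,0), length = 8
  seg 2: (8,0) -> (23,0), length = 15
  seg 3: (23,0) -> (27,0), length = 4
  seg 4: (27,0) -> (30,0), length = 3
  seg 5: (30,0) -> (34,0), length = 4
  seg 6: (34,0) -> (37,0), length = 3
  seg 7: (37,0) -> (52,0), length = 15
  seg 8: (52,0) -> (56,0), length = 4
  seg 9: (56,0) -> (59,0), length = 3
  seg 10: (59,0) -> (63,0), length = 4
  seg 11: (63,0) -> (66,0), length = 3
  seg 12: (66,0) -> (81,0), length = 15
  seg 13: (81,0) -> (85,0), length = 4
  seg 14: (85,0) -> (88,0), length = 3
  seg 15: (88,0) -> (92,0), length = 4
  seg 16: (92,0) -> (95,0), length = 3
  seg 17: (95,0) -> (110,0), length = 15
  seg 18: (110,0) -> (114,0), length = 4
  seg 19: (114,0) -> (117,0), length = 3
  seg 20: (117,0) -> (121,0), length = 4
  seg 21: (121,0) -> (124,0), length = 3
Total = 124

Answer: 124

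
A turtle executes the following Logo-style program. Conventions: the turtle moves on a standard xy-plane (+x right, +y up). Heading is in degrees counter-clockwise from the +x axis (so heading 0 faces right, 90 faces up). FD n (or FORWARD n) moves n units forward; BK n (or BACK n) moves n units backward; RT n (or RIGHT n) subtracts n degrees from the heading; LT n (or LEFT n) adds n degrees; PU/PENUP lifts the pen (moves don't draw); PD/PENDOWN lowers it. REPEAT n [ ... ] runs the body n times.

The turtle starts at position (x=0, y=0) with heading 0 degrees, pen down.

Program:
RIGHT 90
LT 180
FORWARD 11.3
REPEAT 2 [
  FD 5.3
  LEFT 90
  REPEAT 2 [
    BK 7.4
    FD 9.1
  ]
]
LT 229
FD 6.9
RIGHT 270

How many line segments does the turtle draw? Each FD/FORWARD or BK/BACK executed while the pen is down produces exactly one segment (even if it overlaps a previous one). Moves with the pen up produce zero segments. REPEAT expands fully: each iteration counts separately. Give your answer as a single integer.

Executing turtle program step by step:
Start: pos=(0,0), heading=0, pen down
RT 90: heading 0 -> 270
LT 180: heading 270 -> 90
FD 11.3: (0,0) -> (0,11.3) [heading=90, draw]
REPEAT 2 [
  -- iteration 1/2 --
  FD 5.3: (0,11.3) -> (0,16.6) [heading=90, draw]
  LT 90: heading 90 -> 180
  REPEAT 2 [
    -- iteration 1/2 --
    BK 7.4: (0,16.6) -> (7.4,16.6) [heading=180, draw]
    FD 9.1: (7.4,16.6) -> (-1.7,16.6) [heading=180, draw]
    -- iteration 2/2 --
    BK 7.4: (-1.7,16.6) -> (5.7,16.6) [heading=180, draw]
    FD 9.1: (5.7,16.6) -> (-3.4,16.6) [heading=180, draw]
  ]
  -- iteration 2/2 --
  FD 5.3: (-3.4,16.6) -> (-8.7,16.6) [heading=180, draw]
  LT 90: heading 180 -> 270
  REPEAT 2 [
    -- iteration 1/2 --
    BK 7.4: (-8.7,16.6) -> (-8.7,24) [heading=270, draw]
    FD 9.1: (-8.7,24) -> (-8.7,14.9) [heading=270, draw]
    -- iteration 2/2 --
    BK 7.4: (-8.7,14.9) -> (-8.7,22.3) [heading=270, draw]
    FD 9.1: (-8.7,22.3) -> (-8.7,13.2) [heading=270, draw]
  ]
]
LT 229: heading 270 -> 139
FD 6.9: (-8.7,13.2) -> (-13.907,17.727) [heading=139, draw]
RT 270: heading 139 -> 229
Final: pos=(-13.907,17.727), heading=229, 12 segment(s) drawn
Segments drawn: 12

Answer: 12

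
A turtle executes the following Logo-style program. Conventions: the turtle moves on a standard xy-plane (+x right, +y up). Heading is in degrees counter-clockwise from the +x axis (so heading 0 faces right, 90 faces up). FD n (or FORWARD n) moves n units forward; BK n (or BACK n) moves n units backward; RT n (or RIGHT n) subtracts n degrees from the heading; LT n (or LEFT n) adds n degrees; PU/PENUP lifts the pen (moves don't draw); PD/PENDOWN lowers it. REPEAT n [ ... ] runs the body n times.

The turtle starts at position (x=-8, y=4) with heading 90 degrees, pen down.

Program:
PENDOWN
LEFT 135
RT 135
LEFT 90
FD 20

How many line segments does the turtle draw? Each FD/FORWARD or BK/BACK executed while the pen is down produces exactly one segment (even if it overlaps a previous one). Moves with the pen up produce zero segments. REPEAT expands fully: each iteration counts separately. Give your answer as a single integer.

Executing turtle program step by step:
Start: pos=(-8,4), heading=90, pen down
PD: pen down
LT 135: heading 90 -> 225
RT 135: heading 225 -> 90
LT 90: heading 90 -> 180
FD 20: (-8,4) -> (-28,4) [heading=180, draw]
Final: pos=(-28,4), heading=180, 1 segment(s) drawn
Segments drawn: 1

Answer: 1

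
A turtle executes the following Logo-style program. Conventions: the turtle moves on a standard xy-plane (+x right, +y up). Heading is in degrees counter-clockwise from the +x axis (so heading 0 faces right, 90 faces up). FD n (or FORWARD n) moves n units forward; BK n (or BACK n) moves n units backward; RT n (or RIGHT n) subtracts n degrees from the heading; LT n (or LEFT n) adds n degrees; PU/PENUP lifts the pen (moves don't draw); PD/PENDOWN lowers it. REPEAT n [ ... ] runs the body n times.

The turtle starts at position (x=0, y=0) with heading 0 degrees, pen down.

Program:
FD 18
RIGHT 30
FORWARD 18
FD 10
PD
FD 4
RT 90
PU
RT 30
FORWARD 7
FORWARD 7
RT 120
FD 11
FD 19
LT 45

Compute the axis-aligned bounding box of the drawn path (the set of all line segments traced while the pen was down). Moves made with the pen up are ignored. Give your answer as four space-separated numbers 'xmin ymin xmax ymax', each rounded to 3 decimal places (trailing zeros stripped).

Executing turtle program step by step:
Start: pos=(0,0), heading=0, pen down
FD 18: (0,0) -> (18,0) [heading=0, draw]
RT 30: heading 0 -> 330
FD 18: (18,0) -> (33.588,-9) [heading=330, draw]
FD 10: (33.588,-9) -> (42.249,-14) [heading=330, draw]
PD: pen down
FD 4: (42.249,-14) -> (45.713,-16) [heading=330, draw]
RT 90: heading 330 -> 240
PU: pen up
RT 30: heading 240 -> 210
FD 7: (45.713,-16) -> (39.651,-19.5) [heading=210, move]
FD 7: (39.651,-19.5) -> (33.588,-23) [heading=210, move]
RT 120: heading 210 -> 90
FD 11: (33.588,-23) -> (33.588,-12) [heading=90, move]
FD 19: (33.588,-12) -> (33.588,7) [heading=90, move]
LT 45: heading 90 -> 135
Final: pos=(33.588,7), heading=135, 4 segment(s) drawn

Segment endpoints: x in {0, 18, 33.588, 42.249, 45.713}, y in {-16, -14, -9, 0}
xmin=0, ymin=-16, xmax=45.713, ymax=0

Answer: 0 -16 45.713 0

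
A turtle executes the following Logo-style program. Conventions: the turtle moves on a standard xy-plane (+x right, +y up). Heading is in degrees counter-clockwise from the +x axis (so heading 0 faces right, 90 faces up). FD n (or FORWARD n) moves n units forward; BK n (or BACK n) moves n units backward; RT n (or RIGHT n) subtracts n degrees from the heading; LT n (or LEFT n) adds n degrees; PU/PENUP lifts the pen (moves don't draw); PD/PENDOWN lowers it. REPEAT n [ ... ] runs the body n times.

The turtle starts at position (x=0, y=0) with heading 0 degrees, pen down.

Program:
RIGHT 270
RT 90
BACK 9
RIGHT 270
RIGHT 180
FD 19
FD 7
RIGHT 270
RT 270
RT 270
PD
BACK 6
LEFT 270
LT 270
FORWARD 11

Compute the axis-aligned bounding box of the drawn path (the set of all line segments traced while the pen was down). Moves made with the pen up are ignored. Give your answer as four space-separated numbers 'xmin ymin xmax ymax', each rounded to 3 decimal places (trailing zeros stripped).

Executing turtle program step by step:
Start: pos=(0,0), heading=0, pen down
RT 270: heading 0 -> 90
RT 90: heading 90 -> 0
BK 9: (0,0) -> (-9,0) [heading=0, draw]
RT 270: heading 0 -> 90
RT 180: heading 90 -> 270
FD 19: (-9,0) -> (-9,-19) [heading=270, draw]
FD 7: (-9,-19) -> (-9,-26) [heading=270, draw]
RT 270: heading 270 -> 0
RT 270: heading 0 -> 90
RT 270: heading 90 -> 180
PD: pen down
BK 6: (-9,-26) -> (-3,-26) [heading=180, draw]
LT 270: heading 180 -> 90
LT 270: heading 90 -> 0
FD 11: (-3,-26) -> (8,-26) [heading=0, draw]
Final: pos=(8,-26), heading=0, 5 segment(s) drawn

Segment endpoints: x in {-9, -9, -9, -3, 0, 8}, y in {-26, -26, -26, -19, 0, 0}
xmin=-9, ymin=-26, xmax=8, ymax=0

Answer: -9 -26 8 0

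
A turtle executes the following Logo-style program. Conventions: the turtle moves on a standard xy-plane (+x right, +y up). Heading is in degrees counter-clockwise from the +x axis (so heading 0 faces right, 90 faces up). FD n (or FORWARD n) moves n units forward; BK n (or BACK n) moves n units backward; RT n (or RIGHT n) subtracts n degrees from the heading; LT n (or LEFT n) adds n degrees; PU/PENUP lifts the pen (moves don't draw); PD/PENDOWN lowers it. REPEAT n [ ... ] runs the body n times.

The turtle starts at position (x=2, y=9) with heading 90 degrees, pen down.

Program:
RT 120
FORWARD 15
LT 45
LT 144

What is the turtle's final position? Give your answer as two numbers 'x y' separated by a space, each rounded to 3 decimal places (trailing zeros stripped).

Executing turtle program step by step:
Start: pos=(2,9), heading=90, pen down
RT 120: heading 90 -> 330
FD 15: (2,9) -> (14.99,1.5) [heading=330, draw]
LT 45: heading 330 -> 15
LT 144: heading 15 -> 159
Final: pos=(14.99,1.5), heading=159, 1 segment(s) drawn

Answer: 14.99 1.5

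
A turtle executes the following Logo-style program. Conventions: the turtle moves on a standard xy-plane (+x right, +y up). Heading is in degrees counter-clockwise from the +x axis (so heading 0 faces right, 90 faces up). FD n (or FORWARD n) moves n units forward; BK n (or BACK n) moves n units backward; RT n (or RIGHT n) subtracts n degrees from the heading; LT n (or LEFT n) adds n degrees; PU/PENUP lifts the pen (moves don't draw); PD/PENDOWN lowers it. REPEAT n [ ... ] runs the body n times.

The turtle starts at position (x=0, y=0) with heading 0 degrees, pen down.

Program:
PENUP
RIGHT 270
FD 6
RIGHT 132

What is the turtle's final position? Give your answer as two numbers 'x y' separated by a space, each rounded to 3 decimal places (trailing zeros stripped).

Answer: 0 6

Derivation:
Executing turtle program step by step:
Start: pos=(0,0), heading=0, pen down
PU: pen up
RT 270: heading 0 -> 90
FD 6: (0,0) -> (0,6) [heading=90, move]
RT 132: heading 90 -> 318
Final: pos=(0,6), heading=318, 0 segment(s) drawn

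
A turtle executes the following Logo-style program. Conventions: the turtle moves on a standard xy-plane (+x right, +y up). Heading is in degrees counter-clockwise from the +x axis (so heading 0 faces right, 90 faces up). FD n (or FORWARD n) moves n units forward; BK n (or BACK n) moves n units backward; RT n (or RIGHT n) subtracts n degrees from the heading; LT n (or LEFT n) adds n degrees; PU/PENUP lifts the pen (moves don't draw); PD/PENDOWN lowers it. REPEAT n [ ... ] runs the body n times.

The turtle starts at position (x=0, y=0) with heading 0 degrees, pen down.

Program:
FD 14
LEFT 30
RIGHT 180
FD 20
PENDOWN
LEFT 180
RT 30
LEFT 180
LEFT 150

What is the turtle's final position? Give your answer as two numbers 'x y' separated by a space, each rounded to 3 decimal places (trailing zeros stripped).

Answer: -3.321 -10

Derivation:
Executing turtle program step by step:
Start: pos=(0,0), heading=0, pen down
FD 14: (0,0) -> (14,0) [heading=0, draw]
LT 30: heading 0 -> 30
RT 180: heading 30 -> 210
FD 20: (14,0) -> (-3.321,-10) [heading=210, draw]
PD: pen down
LT 180: heading 210 -> 30
RT 30: heading 30 -> 0
LT 180: heading 0 -> 180
LT 150: heading 180 -> 330
Final: pos=(-3.321,-10), heading=330, 2 segment(s) drawn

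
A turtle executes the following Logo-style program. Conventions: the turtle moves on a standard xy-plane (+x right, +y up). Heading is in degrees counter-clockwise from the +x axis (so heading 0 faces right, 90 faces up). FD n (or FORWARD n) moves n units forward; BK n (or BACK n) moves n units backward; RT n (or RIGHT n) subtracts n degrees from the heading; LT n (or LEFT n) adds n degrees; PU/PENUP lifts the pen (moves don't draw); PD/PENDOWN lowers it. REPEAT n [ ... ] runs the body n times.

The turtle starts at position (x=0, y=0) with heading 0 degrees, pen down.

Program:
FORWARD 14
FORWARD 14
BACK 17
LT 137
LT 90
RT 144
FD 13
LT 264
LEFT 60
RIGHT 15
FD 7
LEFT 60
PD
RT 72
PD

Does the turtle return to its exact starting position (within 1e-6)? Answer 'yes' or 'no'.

Executing turtle program step by step:
Start: pos=(0,0), heading=0, pen down
FD 14: (0,0) -> (14,0) [heading=0, draw]
FD 14: (14,0) -> (28,0) [heading=0, draw]
BK 17: (28,0) -> (11,0) [heading=0, draw]
LT 137: heading 0 -> 137
LT 90: heading 137 -> 227
RT 144: heading 227 -> 83
FD 13: (11,0) -> (12.584,12.903) [heading=83, draw]
LT 264: heading 83 -> 347
LT 60: heading 347 -> 47
RT 15: heading 47 -> 32
FD 7: (12.584,12.903) -> (18.521,16.613) [heading=32, draw]
LT 60: heading 32 -> 92
PD: pen down
RT 72: heading 92 -> 20
PD: pen down
Final: pos=(18.521,16.613), heading=20, 5 segment(s) drawn

Start position: (0, 0)
Final position: (18.521, 16.613)
Distance = 24.88; >= 1e-6 -> NOT closed

Answer: no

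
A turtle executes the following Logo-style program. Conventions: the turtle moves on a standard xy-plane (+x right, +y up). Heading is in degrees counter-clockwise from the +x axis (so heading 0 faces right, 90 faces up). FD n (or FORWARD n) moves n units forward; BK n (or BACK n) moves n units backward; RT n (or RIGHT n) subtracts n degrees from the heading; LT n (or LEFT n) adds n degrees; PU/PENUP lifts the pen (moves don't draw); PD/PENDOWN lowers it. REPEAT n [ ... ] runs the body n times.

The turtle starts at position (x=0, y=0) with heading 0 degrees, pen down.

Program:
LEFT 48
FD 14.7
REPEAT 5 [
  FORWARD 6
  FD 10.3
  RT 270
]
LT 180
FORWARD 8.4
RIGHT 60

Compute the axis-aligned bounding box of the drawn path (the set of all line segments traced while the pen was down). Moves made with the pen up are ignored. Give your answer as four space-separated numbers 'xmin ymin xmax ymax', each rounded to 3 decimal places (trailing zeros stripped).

Executing turtle program step by step:
Start: pos=(0,0), heading=0, pen down
LT 48: heading 0 -> 48
FD 14.7: (0,0) -> (9.836,10.924) [heading=48, draw]
REPEAT 5 [
  -- iteration 1/5 --
  FD 6: (9.836,10.924) -> (13.851,15.383) [heading=48, draw]
  FD 10.3: (13.851,15.383) -> (20.743,23.037) [heading=48, draw]
  RT 270: heading 48 -> 138
  -- iteration 2/5 --
  FD 6: (20.743,23.037) -> (16.284,27.052) [heading=138, draw]
  FD 10.3: (16.284,27.052) -> (8.63,33.944) [heading=138, draw]
  RT 270: heading 138 -> 228
  -- iteration 3/5 --
  FD 6: (8.63,33.944) -> (4.615,29.485) [heading=228, draw]
  FD 10.3: (4.615,29.485) -> (-2.277,21.831) [heading=228, draw]
  RT 270: heading 228 -> 318
  -- iteration 4/5 --
  FD 6: (-2.277,21.831) -> (2.182,17.816) [heading=318, draw]
  FD 10.3: (2.182,17.816) -> (9.836,10.924) [heading=318, draw]
  RT 270: heading 318 -> 48
  -- iteration 5/5 --
  FD 6: (9.836,10.924) -> (13.851,15.383) [heading=48, draw]
  FD 10.3: (13.851,15.383) -> (20.743,23.037) [heading=48, draw]
  RT 270: heading 48 -> 138
]
LT 180: heading 138 -> 318
FD 8.4: (20.743,23.037) -> (26.985,17.417) [heading=318, draw]
RT 60: heading 318 -> 258
Final: pos=(26.985,17.417), heading=258, 12 segment(s) drawn

Segment endpoints: x in {-2.277, 0, 2.182, 4.615, 8.63, 9.836, 9.836, 13.851, 13.851, 16.284, 20.743, 20.743, 26.985}, y in {0, 10.924, 10.924, 15.383, 15.383, 17.417, 17.816, 21.831, 23.037, 23.037, 27.052, 29.485, 33.944}
xmin=-2.277, ymin=0, xmax=26.985, ymax=33.944

Answer: -2.277 0 26.985 33.944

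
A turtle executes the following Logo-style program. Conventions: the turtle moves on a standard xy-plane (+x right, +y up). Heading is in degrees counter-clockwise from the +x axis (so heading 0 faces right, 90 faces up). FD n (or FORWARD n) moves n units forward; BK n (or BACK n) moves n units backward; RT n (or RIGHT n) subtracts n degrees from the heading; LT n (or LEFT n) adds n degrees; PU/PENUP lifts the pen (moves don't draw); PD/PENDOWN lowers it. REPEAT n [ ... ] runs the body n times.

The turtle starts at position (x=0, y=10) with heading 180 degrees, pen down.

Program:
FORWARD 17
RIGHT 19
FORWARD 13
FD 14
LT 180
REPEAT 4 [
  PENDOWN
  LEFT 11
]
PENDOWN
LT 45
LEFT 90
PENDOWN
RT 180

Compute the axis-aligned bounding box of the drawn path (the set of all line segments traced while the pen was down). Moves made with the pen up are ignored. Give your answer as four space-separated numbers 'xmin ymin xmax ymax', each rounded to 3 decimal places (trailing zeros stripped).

Answer: -42.529 10 0 18.79

Derivation:
Executing turtle program step by step:
Start: pos=(0,10), heading=180, pen down
FD 17: (0,10) -> (-17,10) [heading=180, draw]
RT 19: heading 180 -> 161
FD 13: (-17,10) -> (-29.292,14.232) [heading=161, draw]
FD 14: (-29.292,14.232) -> (-42.529,18.79) [heading=161, draw]
LT 180: heading 161 -> 341
REPEAT 4 [
  -- iteration 1/4 --
  PD: pen down
  LT 11: heading 341 -> 352
  -- iteration 2/4 --
  PD: pen down
  LT 11: heading 352 -> 3
  -- iteration 3/4 --
  PD: pen down
  LT 11: heading 3 -> 14
  -- iteration 4/4 --
  PD: pen down
  LT 11: heading 14 -> 25
]
PD: pen down
LT 45: heading 25 -> 70
LT 90: heading 70 -> 160
PD: pen down
RT 180: heading 160 -> 340
Final: pos=(-42.529,18.79), heading=340, 3 segment(s) drawn

Segment endpoints: x in {-42.529, -29.292, -17, 0}, y in {10, 10, 14.232, 18.79}
xmin=-42.529, ymin=10, xmax=0, ymax=18.79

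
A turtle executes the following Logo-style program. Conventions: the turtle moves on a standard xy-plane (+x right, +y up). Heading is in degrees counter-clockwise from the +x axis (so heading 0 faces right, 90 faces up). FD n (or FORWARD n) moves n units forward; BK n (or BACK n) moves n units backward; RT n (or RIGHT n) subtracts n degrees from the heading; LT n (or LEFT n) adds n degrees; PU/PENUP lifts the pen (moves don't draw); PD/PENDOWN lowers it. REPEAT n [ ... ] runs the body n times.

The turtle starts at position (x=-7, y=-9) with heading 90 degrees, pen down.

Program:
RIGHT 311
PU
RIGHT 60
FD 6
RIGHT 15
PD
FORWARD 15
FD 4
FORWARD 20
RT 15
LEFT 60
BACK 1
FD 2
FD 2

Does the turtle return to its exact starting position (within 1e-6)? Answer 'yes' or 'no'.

Executing turtle program step by step:
Start: pos=(-7,-9), heading=90, pen down
RT 311: heading 90 -> 139
PU: pen up
RT 60: heading 139 -> 79
FD 6: (-7,-9) -> (-5.855,-3.11) [heading=79, move]
RT 15: heading 79 -> 64
PD: pen down
FD 15: (-5.855,-3.11) -> (0.72,10.372) [heading=64, draw]
FD 4: (0.72,10.372) -> (2.474,13.967) [heading=64, draw]
FD 20: (2.474,13.967) -> (11.241,31.943) [heading=64, draw]
RT 15: heading 64 -> 49
LT 60: heading 49 -> 109
BK 1: (11.241,31.943) -> (11.567,30.997) [heading=109, draw]
FD 2: (11.567,30.997) -> (10.916,32.888) [heading=109, draw]
FD 2: (10.916,32.888) -> (10.265,34.779) [heading=109, draw]
Final: pos=(10.265,34.779), heading=109, 6 segment(s) drawn

Start position: (-7, -9)
Final position: (10.265, 34.779)
Distance = 47.061; >= 1e-6 -> NOT closed

Answer: no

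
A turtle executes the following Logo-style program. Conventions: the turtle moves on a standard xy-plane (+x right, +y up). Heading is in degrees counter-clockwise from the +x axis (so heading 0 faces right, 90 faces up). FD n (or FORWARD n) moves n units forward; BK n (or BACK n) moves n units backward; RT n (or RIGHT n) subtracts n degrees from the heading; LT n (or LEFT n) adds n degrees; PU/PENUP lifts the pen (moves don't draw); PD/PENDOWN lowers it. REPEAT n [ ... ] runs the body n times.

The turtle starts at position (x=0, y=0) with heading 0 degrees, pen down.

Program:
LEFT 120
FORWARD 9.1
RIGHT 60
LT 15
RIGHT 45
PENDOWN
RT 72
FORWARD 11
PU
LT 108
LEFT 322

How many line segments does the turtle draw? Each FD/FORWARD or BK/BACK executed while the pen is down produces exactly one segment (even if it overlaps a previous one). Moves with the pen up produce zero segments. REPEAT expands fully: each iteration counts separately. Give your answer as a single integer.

Answer: 2

Derivation:
Executing turtle program step by step:
Start: pos=(0,0), heading=0, pen down
LT 120: heading 0 -> 120
FD 9.1: (0,0) -> (-4.55,7.881) [heading=120, draw]
RT 60: heading 120 -> 60
LT 15: heading 60 -> 75
RT 45: heading 75 -> 30
PD: pen down
RT 72: heading 30 -> 318
FD 11: (-4.55,7.881) -> (3.625,0.52) [heading=318, draw]
PU: pen up
LT 108: heading 318 -> 66
LT 322: heading 66 -> 28
Final: pos=(3.625,0.52), heading=28, 2 segment(s) drawn
Segments drawn: 2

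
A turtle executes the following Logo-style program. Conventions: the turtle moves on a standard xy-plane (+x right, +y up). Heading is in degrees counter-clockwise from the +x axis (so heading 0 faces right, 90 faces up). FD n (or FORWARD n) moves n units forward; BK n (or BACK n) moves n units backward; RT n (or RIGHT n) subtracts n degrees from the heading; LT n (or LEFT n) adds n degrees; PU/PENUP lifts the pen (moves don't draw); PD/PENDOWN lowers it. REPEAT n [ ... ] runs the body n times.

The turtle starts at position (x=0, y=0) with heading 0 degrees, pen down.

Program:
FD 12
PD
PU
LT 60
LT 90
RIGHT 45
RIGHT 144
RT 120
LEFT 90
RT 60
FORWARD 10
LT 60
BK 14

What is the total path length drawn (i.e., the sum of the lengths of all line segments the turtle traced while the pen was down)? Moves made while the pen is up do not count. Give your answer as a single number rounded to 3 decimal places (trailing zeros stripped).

Executing turtle program step by step:
Start: pos=(0,0), heading=0, pen down
FD 12: (0,0) -> (12,0) [heading=0, draw]
PD: pen down
PU: pen up
LT 60: heading 0 -> 60
LT 90: heading 60 -> 150
RT 45: heading 150 -> 105
RT 144: heading 105 -> 321
RT 120: heading 321 -> 201
LT 90: heading 201 -> 291
RT 60: heading 291 -> 231
FD 10: (12,0) -> (5.707,-7.771) [heading=231, move]
LT 60: heading 231 -> 291
BK 14: (5.707,-7.771) -> (0.69,5.299) [heading=291, move]
Final: pos=(0.69,5.299), heading=291, 1 segment(s) drawn

Segment lengths:
  seg 1: (0,0) -> (12,0), length = 12
Total = 12

Answer: 12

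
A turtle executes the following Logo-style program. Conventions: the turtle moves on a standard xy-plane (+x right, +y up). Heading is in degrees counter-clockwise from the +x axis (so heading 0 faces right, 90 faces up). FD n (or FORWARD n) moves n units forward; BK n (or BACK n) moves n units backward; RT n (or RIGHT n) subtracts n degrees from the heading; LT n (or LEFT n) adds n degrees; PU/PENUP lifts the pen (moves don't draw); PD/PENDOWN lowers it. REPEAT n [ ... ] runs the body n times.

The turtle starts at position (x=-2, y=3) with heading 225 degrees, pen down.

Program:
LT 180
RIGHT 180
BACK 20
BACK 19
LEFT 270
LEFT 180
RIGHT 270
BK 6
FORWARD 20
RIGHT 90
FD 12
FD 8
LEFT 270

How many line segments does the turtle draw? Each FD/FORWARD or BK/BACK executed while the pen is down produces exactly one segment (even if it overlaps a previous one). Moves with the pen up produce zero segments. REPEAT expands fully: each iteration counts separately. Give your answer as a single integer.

Executing turtle program step by step:
Start: pos=(-2,3), heading=225, pen down
LT 180: heading 225 -> 45
RT 180: heading 45 -> 225
BK 20: (-2,3) -> (12.142,17.142) [heading=225, draw]
BK 19: (12.142,17.142) -> (25.577,30.577) [heading=225, draw]
LT 270: heading 225 -> 135
LT 180: heading 135 -> 315
RT 270: heading 315 -> 45
BK 6: (25.577,30.577) -> (21.335,26.335) [heading=45, draw]
FD 20: (21.335,26.335) -> (35.477,40.477) [heading=45, draw]
RT 90: heading 45 -> 315
FD 12: (35.477,40.477) -> (43.962,31.991) [heading=315, draw]
FD 8: (43.962,31.991) -> (49.619,26.335) [heading=315, draw]
LT 270: heading 315 -> 225
Final: pos=(49.619,26.335), heading=225, 6 segment(s) drawn
Segments drawn: 6

Answer: 6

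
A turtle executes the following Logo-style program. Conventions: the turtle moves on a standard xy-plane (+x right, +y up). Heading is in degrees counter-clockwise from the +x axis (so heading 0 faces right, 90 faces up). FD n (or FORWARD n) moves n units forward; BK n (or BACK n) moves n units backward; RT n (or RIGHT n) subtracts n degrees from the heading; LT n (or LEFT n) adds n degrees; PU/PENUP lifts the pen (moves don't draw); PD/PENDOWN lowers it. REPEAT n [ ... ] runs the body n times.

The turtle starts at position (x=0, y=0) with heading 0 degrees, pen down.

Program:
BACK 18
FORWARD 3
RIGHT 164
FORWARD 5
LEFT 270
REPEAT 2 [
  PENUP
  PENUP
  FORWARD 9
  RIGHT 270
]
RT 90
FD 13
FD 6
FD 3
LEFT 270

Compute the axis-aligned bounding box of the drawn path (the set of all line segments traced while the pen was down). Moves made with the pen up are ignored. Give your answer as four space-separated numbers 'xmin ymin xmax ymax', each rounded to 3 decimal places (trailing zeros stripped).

Answer: -19.806 -1.378 0 0

Derivation:
Executing turtle program step by step:
Start: pos=(0,0), heading=0, pen down
BK 18: (0,0) -> (-18,0) [heading=0, draw]
FD 3: (-18,0) -> (-15,0) [heading=0, draw]
RT 164: heading 0 -> 196
FD 5: (-15,0) -> (-19.806,-1.378) [heading=196, draw]
LT 270: heading 196 -> 106
REPEAT 2 [
  -- iteration 1/2 --
  PU: pen up
  PU: pen up
  FD 9: (-19.806,-1.378) -> (-22.287,7.273) [heading=106, move]
  RT 270: heading 106 -> 196
  -- iteration 2/2 --
  PU: pen up
  PU: pen up
  FD 9: (-22.287,7.273) -> (-30.938,4.792) [heading=196, move]
  RT 270: heading 196 -> 286
]
RT 90: heading 286 -> 196
FD 13: (-30.938,4.792) -> (-43.435,1.209) [heading=196, move]
FD 6: (-43.435,1.209) -> (-49.202,-0.445) [heading=196, move]
FD 3: (-49.202,-0.445) -> (-52.086,-1.272) [heading=196, move]
LT 270: heading 196 -> 106
Final: pos=(-52.086,-1.272), heading=106, 3 segment(s) drawn

Segment endpoints: x in {-19.806, -18, -15, 0}, y in {-1.378, 0}
xmin=-19.806, ymin=-1.378, xmax=0, ymax=0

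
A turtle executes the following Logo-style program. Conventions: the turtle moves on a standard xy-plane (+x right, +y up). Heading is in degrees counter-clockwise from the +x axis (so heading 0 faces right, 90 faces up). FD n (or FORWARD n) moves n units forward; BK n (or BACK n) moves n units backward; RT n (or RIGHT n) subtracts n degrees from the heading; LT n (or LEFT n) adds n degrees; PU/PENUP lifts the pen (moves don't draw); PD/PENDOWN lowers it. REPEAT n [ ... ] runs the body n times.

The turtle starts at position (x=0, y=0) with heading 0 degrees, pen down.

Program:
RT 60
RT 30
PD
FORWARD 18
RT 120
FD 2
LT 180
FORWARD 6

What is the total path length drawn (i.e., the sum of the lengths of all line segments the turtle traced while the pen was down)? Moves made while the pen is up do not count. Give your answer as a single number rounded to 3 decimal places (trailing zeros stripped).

Answer: 26

Derivation:
Executing turtle program step by step:
Start: pos=(0,0), heading=0, pen down
RT 60: heading 0 -> 300
RT 30: heading 300 -> 270
PD: pen down
FD 18: (0,0) -> (0,-18) [heading=270, draw]
RT 120: heading 270 -> 150
FD 2: (0,-18) -> (-1.732,-17) [heading=150, draw]
LT 180: heading 150 -> 330
FD 6: (-1.732,-17) -> (3.464,-20) [heading=330, draw]
Final: pos=(3.464,-20), heading=330, 3 segment(s) drawn

Segment lengths:
  seg 1: (0,0) -> (0,-18), length = 18
  seg 2: (0,-18) -> (-1.732,-17), length = 2
  seg 3: (-1.732,-17) -> (3.464,-20), length = 6
Total = 26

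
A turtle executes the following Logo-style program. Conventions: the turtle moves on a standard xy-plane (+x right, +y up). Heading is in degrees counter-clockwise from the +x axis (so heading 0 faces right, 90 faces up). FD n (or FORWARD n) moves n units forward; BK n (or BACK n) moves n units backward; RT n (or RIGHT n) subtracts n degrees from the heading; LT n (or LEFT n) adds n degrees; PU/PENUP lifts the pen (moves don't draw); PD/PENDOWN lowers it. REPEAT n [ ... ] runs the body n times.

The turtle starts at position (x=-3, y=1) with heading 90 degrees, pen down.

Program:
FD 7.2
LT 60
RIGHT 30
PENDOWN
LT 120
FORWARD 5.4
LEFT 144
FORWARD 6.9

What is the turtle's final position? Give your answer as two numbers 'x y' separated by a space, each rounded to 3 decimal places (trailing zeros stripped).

Executing turtle program step by step:
Start: pos=(-3,1), heading=90, pen down
FD 7.2: (-3,1) -> (-3,8.2) [heading=90, draw]
LT 60: heading 90 -> 150
RT 30: heading 150 -> 120
PD: pen down
LT 120: heading 120 -> 240
FD 5.4: (-3,8.2) -> (-5.7,3.523) [heading=240, draw]
LT 144: heading 240 -> 24
FD 6.9: (-5.7,3.523) -> (0.603,6.33) [heading=24, draw]
Final: pos=(0.603,6.33), heading=24, 3 segment(s) drawn

Answer: 0.603 6.33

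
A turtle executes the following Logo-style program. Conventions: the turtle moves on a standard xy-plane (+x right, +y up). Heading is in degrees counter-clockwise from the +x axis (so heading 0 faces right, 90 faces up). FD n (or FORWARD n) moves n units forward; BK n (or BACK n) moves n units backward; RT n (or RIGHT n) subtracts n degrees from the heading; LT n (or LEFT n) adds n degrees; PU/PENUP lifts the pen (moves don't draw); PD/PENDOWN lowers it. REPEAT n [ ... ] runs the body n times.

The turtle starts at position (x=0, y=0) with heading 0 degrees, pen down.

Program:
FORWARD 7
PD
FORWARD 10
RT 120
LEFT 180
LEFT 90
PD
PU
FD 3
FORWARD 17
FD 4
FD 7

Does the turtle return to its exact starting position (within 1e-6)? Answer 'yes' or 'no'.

Executing turtle program step by step:
Start: pos=(0,0), heading=0, pen down
FD 7: (0,0) -> (7,0) [heading=0, draw]
PD: pen down
FD 10: (7,0) -> (17,0) [heading=0, draw]
RT 120: heading 0 -> 240
LT 180: heading 240 -> 60
LT 90: heading 60 -> 150
PD: pen down
PU: pen up
FD 3: (17,0) -> (14.402,1.5) [heading=150, move]
FD 17: (14.402,1.5) -> (-0.321,10) [heading=150, move]
FD 4: (-0.321,10) -> (-3.785,12) [heading=150, move]
FD 7: (-3.785,12) -> (-9.847,15.5) [heading=150, move]
Final: pos=(-9.847,15.5), heading=150, 2 segment(s) drawn

Start position: (0, 0)
Final position: (-9.847, 15.5)
Distance = 18.363; >= 1e-6 -> NOT closed

Answer: no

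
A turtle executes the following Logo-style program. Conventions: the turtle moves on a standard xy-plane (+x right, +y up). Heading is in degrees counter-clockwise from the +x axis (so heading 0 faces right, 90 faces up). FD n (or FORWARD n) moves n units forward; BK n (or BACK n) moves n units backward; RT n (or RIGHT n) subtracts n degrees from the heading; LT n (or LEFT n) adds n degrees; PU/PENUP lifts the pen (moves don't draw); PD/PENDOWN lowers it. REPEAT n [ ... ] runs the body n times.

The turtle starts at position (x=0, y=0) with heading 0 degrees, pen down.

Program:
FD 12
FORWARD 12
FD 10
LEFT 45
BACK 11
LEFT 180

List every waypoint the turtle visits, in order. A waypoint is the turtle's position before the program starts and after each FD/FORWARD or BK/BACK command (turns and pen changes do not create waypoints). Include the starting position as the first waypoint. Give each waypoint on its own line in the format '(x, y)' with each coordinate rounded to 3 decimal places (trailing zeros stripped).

Executing turtle program step by step:
Start: pos=(0,0), heading=0, pen down
FD 12: (0,0) -> (12,0) [heading=0, draw]
FD 12: (12,0) -> (24,0) [heading=0, draw]
FD 10: (24,0) -> (34,0) [heading=0, draw]
LT 45: heading 0 -> 45
BK 11: (34,0) -> (26.222,-7.778) [heading=45, draw]
LT 180: heading 45 -> 225
Final: pos=(26.222,-7.778), heading=225, 4 segment(s) drawn
Waypoints (5 total):
(0, 0)
(12, 0)
(24, 0)
(34, 0)
(26.222, -7.778)

Answer: (0, 0)
(12, 0)
(24, 0)
(34, 0)
(26.222, -7.778)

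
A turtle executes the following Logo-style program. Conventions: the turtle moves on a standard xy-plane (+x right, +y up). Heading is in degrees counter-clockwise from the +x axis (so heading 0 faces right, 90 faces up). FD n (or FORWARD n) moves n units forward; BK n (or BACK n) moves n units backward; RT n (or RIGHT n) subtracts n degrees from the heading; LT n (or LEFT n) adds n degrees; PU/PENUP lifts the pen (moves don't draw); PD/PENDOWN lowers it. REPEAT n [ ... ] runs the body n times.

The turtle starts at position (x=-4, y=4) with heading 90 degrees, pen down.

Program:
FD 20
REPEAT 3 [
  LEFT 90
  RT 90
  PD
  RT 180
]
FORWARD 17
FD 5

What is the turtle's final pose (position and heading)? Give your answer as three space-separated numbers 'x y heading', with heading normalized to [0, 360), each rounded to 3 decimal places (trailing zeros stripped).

Executing turtle program step by step:
Start: pos=(-4,4), heading=90, pen down
FD 20: (-4,4) -> (-4,24) [heading=90, draw]
REPEAT 3 [
  -- iteration 1/3 --
  LT 90: heading 90 -> 180
  RT 90: heading 180 -> 90
  PD: pen down
  RT 180: heading 90 -> 270
  -- iteration 2/3 --
  LT 90: heading 270 -> 0
  RT 90: heading 0 -> 270
  PD: pen down
  RT 180: heading 270 -> 90
  -- iteration 3/3 --
  LT 90: heading 90 -> 180
  RT 90: heading 180 -> 90
  PD: pen down
  RT 180: heading 90 -> 270
]
FD 17: (-4,24) -> (-4,7) [heading=270, draw]
FD 5: (-4,7) -> (-4,2) [heading=270, draw]
Final: pos=(-4,2), heading=270, 3 segment(s) drawn

Answer: -4 2 270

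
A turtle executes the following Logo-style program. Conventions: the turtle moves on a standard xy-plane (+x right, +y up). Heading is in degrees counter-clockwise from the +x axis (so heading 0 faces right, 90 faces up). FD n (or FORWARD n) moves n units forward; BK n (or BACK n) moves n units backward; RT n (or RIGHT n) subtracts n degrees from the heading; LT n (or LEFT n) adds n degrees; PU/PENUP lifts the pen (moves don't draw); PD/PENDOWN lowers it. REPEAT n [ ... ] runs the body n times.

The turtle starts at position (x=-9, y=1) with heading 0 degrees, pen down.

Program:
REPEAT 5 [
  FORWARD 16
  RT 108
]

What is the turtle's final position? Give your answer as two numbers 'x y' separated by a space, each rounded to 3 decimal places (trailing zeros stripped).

Answer: 7 -10.625

Derivation:
Executing turtle program step by step:
Start: pos=(-9,1), heading=0, pen down
REPEAT 5 [
  -- iteration 1/5 --
  FD 16: (-9,1) -> (7,1) [heading=0, draw]
  RT 108: heading 0 -> 252
  -- iteration 2/5 --
  FD 16: (7,1) -> (2.056,-14.217) [heading=252, draw]
  RT 108: heading 252 -> 144
  -- iteration 3/5 --
  FD 16: (2.056,-14.217) -> (-10.889,-4.812) [heading=144, draw]
  RT 108: heading 144 -> 36
  -- iteration 4/5 --
  FD 16: (-10.889,-4.812) -> (2.056,4.592) [heading=36, draw]
  RT 108: heading 36 -> 288
  -- iteration 5/5 --
  FD 16: (2.056,4.592) -> (7,-10.625) [heading=288, draw]
  RT 108: heading 288 -> 180
]
Final: pos=(7,-10.625), heading=180, 5 segment(s) drawn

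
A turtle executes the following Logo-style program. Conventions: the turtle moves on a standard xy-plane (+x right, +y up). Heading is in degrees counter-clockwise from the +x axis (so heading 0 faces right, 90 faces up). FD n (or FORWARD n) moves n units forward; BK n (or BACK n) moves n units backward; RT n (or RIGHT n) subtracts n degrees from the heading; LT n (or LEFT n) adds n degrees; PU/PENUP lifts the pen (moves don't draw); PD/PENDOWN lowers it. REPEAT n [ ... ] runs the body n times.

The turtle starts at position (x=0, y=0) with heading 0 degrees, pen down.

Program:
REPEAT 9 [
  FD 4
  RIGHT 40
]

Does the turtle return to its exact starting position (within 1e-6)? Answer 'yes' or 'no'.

Answer: yes

Derivation:
Executing turtle program step by step:
Start: pos=(0,0), heading=0, pen down
REPEAT 9 [
  -- iteration 1/9 --
  FD 4: (0,0) -> (4,0) [heading=0, draw]
  RT 40: heading 0 -> 320
  -- iteration 2/9 --
  FD 4: (4,0) -> (7.064,-2.571) [heading=320, draw]
  RT 40: heading 320 -> 280
  -- iteration 3/9 --
  FD 4: (7.064,-2.571) -> (7.759,-6.51) [heading=280, draw]
  RT 40: heading 280 -> 240
  -- iteration 4/9 --
  FD 4: (7.759,-6.51) -> (5.759,-9.974) [heading=240, draw]
  RT 40: heading 240 -> 200
  -- iteration 5/9 --
  FD 4: (5.759,-9.974) -> (2,-11.343) [heading=200, draw]
  RT 40: heading 200 -> 160
  -- iteration 6/9 --
  FD 4: (2,-11.343) -> (-1.759,-9.974) [heading=160, draw]
  RT 40: heading 160 -> 120
  -- iteration 7/9 --
  FD 4: (-1.759,-9.974) -> (-3.759,-6.51) [heading=120, draw]
  RT 40: heading 120 -> 80
  -- iteration 8/9 --
  FD 4: (-3.759,-6.51) -> (-3.064,-2.571) [heading=80, draw]
  RT 40: heading 80 -> 40
  -- iteration 9/9 --
  FD 4: (-3.064,-2.571) -> (0,0) [heading=40, draw]
  RT 40: heading 40 -> 0
]
Final: pos=(0,0), heading=0, 9 segment(s) drawn

Start position: (0, 0)
Final position: (0, 0)
Distance = 0; < 1e-6 -> CLOSED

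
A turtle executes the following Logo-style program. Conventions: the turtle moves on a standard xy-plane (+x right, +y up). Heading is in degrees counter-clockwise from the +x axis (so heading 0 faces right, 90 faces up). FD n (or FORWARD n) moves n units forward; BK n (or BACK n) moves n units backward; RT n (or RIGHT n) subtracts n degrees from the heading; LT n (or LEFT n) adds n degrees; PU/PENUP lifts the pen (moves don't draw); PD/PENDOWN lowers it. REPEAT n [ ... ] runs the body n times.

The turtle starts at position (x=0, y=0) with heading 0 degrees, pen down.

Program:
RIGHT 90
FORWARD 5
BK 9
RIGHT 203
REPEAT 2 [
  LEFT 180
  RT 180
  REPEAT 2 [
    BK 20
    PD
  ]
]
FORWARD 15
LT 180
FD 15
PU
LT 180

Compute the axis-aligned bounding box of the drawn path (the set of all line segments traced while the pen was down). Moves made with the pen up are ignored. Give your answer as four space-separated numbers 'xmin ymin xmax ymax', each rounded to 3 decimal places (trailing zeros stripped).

Answer: -31.258 -69.64 0 4

Derivation:
Executing turtle program step by step:
Start: pos=(0,0), heading=0, pen down
RT 90: heading 0 -> 270
FD 5: (0,0) -> (0,-5) [heading=270, draw]
BK 9: (0,-5) -> (0,4) [heading=270, draw]
RT 203: heading 270 -> 67
REPEAT 2 [
  -- iteration 1/2 --
  LT 180: heading 67 -> 247
  RT 180: heading 247 -> 67
  REPEAT 2 [
    -- iteration 1/2 --
    BK 20: (0,4) -> (-7.815,-14.41) [heading=67, draw]
    PD: pen down
    -- iteration 2/2 --
    BK 20: (-7.815,-14.41) -> (-15.629,-32.82) [heading=67, draw]
    PD: pen down
  ]
  -- iteration 2/2 --
  LT 180: heading 67 -> 247
  RT 180: heading 247 -> 67
  REPEAT 2 [
    -- iteration 1/2 --
    BK 20: (-15.629,-32.82) -> (-23.444,-51.23) [heading=67, draw]
    PD: pen down
    -- iteration 2/2 --
    BK 20: (-23.444,-51.23) -> (-31.258,-69.64) [heading=67, draw]
    PD: pen down
  ]
]
FD 15: (-31.258,-69.64) -> (-25.398,-55.833) [heading=67, draw]
LT 180: heading 67 -> 247
FD 15: (-25.398,-55.833) -> (-31.258,-69.64) [heading=247, draw]
PU: pen up
LT 180: heading 247 -> 67
Final: pos=(-31.258,-69.64), heading=67, 8 segment(s) drawn

Segment endpoints: x in {-31.258, -31.258, -25.398, -23.444, -15.629, -7.815, 0, 0, 0}, y in {-69.64, -55.833, -51.23, -32.82, -14.41, -5, 0, 4}
xmin=-31.258, ymin=-69.64, xmax=0, ymax=4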